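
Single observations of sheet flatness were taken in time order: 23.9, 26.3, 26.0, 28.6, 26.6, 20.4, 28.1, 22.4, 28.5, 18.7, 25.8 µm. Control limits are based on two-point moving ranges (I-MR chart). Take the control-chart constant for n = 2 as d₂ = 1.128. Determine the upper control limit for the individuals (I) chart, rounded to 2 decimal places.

X̄ = (23.9 + 26.3 + 26.0 + 28.6 + 26.6 + 20.4 + 28.1 + 22.4 + 28.5 + 18.7 + 25.8) / 11 = 25.0273
Moving ranges: 2.4, 0.3, 2.6, 2.0, 6.2, 7.7, 5.7, 6.1, 9.8, 7.1; M̄R̄ = 49.9000 / 10 = 4.9900
UCL = X̄ + 3·M̄R̄/d₂ = 25.0273 + 3 × 4.9900 / 1.128 = 38.2985

38.30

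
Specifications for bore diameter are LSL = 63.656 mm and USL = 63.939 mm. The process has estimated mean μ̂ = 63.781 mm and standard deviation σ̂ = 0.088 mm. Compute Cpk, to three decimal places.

Cpu = (USL − μ̂) / (3σ̂) = (63.939 − 63.781) / (3 × 0.088) = 0.5985; Cpl = (μ̂ − LSL) / (3σ̂) = (63.781 − 63.656) / (3 × 0.088) = 0.4735; Cpk = min(Cpu, Cpl) = 0.4735

0.473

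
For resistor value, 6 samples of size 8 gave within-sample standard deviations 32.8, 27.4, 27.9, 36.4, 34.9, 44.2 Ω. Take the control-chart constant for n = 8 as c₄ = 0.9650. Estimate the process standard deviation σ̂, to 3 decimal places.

35.164

s̄ = (32.8 + 27.4 + 27.9 + 36.4 + 34.9 + 44.2) / 6 = 33.9333
σ̂ = s̄ / c₄ = 33.9333 / 0.9650 = 35.1641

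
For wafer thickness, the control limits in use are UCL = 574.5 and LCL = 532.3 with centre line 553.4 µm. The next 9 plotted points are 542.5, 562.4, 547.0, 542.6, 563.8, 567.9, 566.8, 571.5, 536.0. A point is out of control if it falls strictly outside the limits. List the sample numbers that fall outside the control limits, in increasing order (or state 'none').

All 9 points lie within [532.3, 574.5].

none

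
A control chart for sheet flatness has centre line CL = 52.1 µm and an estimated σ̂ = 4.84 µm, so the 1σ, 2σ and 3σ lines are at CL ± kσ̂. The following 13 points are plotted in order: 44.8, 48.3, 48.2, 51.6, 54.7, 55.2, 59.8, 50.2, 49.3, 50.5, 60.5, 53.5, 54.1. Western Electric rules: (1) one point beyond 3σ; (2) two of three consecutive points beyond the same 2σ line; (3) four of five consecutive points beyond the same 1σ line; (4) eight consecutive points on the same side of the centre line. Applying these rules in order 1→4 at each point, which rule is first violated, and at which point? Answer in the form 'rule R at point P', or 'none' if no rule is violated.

none

Zone of each point (C = within 1σ̂, B = 1σ̂–2σ̂, A = 2σ̂–3σ̂, * = beyond 3σ̂; sign = side of CL): 1:-B, 2:-C, 3:-C, 4:-C, 5:+C, 6:+C, 7:+B, 8:-C, 9:-C, 10:-C, 11:+B, 12:+C, 13:+C
No rule fires across all 13 points.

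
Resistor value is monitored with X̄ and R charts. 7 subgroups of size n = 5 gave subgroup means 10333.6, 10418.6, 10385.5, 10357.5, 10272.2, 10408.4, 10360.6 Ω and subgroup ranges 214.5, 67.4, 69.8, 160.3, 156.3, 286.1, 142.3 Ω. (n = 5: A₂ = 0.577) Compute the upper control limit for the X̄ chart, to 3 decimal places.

10452.742

X̄̄ = (10333.6 + 10418.6 + 10385.5 + 10357.5 + 10272.2 + 10408.4 + 10360.6) / 7 = 72536.4000 / 7 = 10362.3429
R̄ = (214.5 + 67.4 + 69.8 + 160.3 + 156.3 + 286.1 + 142.3) / 7 = 1096.7000 / 7 = 156.6714
UCL = X̄̄ + A₂·R̄ = 10362.3429 + 0.577 × 156.6714 = 10452.7423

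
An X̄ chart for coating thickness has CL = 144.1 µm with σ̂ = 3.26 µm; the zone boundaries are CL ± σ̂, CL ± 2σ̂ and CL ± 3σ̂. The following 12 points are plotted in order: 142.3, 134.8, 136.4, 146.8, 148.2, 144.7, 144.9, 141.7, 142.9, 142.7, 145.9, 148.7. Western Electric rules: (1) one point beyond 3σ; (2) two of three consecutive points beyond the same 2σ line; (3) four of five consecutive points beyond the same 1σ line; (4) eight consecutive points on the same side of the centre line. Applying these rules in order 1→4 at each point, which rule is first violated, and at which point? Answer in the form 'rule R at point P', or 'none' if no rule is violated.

Zone of each point (C = within 1σ̂, B = 1σ̂–2σ̂, A = 2σ̂–3σ̂, * = beyond 3σ̂; sign = side of CL): 1:-C, 2:-A, 3:-A, 4:+C, 5:+B, 6:+C, 7:+C, 8:-C, 9:-C, 10:-C, 11:+C, 12:+B
Rule 2 (two of three consecutive points beyond the same 2σ limit) is satisfied at point 3.

rule 2 at point 3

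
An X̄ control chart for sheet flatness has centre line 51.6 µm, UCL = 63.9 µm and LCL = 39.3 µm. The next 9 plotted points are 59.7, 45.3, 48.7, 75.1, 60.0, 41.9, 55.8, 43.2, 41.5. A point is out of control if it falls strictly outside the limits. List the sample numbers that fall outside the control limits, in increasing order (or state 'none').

Compare each point to [39.3, 63.9]: sample 4 = 75.1 > UCL.

4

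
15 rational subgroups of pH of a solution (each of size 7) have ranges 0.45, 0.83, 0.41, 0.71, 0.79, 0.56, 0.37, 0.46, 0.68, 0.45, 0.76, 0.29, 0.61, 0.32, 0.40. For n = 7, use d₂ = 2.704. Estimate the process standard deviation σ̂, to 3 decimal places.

R̄ = (0.45 + 0.83 + 0.41 + 0.71 + 0.79 + 0.56 + 0.37 + 0.46 + 0.68 + 0.45 + 0.76 + 0.29 + 0.61 + 0.32 + 0.40) / 15 = 0.5393
σ̂ = R̄ / d₂ = 0.5393 / 2.704 = 0.1995

0.199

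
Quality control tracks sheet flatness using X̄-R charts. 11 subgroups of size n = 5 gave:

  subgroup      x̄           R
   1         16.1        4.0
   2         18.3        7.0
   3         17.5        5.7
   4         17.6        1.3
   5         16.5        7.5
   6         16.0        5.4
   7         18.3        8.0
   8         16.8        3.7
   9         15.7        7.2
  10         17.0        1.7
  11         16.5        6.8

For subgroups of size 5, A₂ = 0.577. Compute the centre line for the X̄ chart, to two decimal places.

16.94

X̄̄ = (16.1 + 18.3 + 17.5 + 17.6 + 16.5 + 16.0 + 18.3 + 16.8 + 15.7 + 17.0 + 16.5) / 11 = 186.3000 / 11 = 16.9364
CL = X̄̄ = 16.9364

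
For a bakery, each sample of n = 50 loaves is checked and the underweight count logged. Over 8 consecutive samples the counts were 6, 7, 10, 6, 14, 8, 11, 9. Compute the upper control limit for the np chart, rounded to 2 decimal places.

16.98

p̄ = Σdᵢ / (k·n) = 71 / (8 × 50) = 0.17750
UCL = np̄ + 3·√(np̄(1−p̄)) = 8.8750 + 3 × √(8.8750×0.82250) = 8.8750 + 3 × 2.7018 = 16.9804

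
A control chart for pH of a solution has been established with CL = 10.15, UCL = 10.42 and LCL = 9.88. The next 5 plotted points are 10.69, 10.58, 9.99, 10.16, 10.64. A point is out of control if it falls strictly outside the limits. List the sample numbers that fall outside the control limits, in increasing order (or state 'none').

1, 2, 5

Compare each point to [9.88, 10.42]: sample 1 = 10.69 > UCL; sample 2 = 10.58 > UCL; sample 5 = 10.64 > UCL.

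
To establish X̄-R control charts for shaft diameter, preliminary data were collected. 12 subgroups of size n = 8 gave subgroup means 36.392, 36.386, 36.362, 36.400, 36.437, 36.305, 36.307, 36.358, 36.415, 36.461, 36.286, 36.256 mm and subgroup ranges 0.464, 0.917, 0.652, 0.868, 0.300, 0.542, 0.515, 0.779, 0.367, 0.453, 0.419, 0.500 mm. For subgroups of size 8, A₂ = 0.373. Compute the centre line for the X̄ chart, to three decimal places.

X̄̄ = (36.392 + 36.386 + 36.362 + 36.400 + 36.437 + 36.305 + 36.307 + 36.358 + 36.415 + 36.461 + 36.286 + 36.256) / 12 = 436.3650 / 12 = 36.3638
CL = X̄̄ = 36.3638

36.364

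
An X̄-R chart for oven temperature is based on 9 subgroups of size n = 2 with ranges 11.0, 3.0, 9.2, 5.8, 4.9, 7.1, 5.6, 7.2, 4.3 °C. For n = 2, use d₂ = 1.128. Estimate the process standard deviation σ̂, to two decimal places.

R̄ = (11.0 + 3.0 + 9.2 + 5.8 + 4.9 + 7.1 + 5.6 + 7.2 + 4.3) / 9 = 6.4556
σ̂ = R̄ / d₂ = 6.4556 / 1.128 = 5.7230

5.72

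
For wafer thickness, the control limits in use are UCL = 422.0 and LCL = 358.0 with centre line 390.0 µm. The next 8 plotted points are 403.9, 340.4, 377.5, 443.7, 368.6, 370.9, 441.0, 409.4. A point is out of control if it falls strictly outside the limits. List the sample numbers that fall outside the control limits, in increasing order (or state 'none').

Compare each point to [358.0, 422.0]: sample 2 = 340.4 < LCL; sample 4 = 443.7 > UCL; sample 7 = 441.0 > UCL.

2, 4, 7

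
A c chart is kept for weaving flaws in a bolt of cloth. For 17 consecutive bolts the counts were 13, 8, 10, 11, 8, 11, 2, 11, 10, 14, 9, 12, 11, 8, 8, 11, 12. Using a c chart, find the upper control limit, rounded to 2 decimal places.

c̄ = (13 + 8 + 10 + 11 + 8 + 11 + 2 + 11 + 10 + 14 + 9 + 12 + 11 + 8 + 8 + 11 + 12) / 17 = 169 / 17 = 9.9412
UCL = c̄ + 3√c̄ = 9.9412 + 3 × √9.9412 = 9.9412 + 3 × 3.1530 = 19.4001

19.40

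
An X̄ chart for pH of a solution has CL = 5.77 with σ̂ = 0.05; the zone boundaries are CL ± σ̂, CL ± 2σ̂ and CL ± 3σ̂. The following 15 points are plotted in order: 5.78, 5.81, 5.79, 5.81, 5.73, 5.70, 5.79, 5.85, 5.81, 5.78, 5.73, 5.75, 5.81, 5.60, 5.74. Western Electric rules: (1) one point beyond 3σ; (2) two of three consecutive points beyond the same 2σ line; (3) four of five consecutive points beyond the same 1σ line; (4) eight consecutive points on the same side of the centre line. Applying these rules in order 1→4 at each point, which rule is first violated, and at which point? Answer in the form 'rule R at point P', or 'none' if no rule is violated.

rule 1 at point 14

Zone of each point (C = within 1σ̂, B = 1σ̂–2σ̂, A = 2σ̂–3σ̂, * = beyond 3σ̂; sign = side of CL): 1:+C, 2:+C, 3:+C, 4:+C, 5:-C, 6:-B, 7:+C, 8:+B, 9:+C, 10:+C, 11:-C, 12:-C, 13:+C, 14:-*, 15:-C
Rule 1 (one point beyond the 3σ limits) is satisfied at point 14.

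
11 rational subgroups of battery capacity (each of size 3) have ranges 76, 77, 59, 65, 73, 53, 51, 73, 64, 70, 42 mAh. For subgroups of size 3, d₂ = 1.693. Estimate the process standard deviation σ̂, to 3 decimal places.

37.749

R̄ = (76 + 77 + 59 + 65 + 73 + 53 + 51 + 73 + 64 + 70 + 42) / 11 = 63.9091
σ̂ = R̄ / d₂ = 63.9091 / 1.693 = 37.7490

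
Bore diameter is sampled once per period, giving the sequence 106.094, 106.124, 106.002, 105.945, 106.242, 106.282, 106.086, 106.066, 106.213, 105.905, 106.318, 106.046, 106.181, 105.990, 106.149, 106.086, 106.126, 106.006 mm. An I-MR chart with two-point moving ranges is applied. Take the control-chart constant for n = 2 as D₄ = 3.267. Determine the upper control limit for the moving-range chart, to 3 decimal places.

Moving ranges: 0.030, 0.122, 0.057, 0.297, 0.040, 0.196, 0.020, 0.147, 0.308, 0.413, 0.272, 0.135, 0.191, 0.159, 0.063, 0.040, 0.120; M̄R̄ = 2.6100 / 17 = 0.1535
UCL_MR = D₄·M̄R̄ = 3.267 × 0.1535 = 0.5016

0.502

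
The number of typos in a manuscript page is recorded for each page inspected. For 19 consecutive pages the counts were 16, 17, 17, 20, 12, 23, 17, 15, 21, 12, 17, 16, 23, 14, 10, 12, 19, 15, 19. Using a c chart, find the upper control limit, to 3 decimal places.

28.794

c̄ = (16 + 17 + 17 + 20 + 12 + 23 + 17 + 15 + 21 + 12 + 17 + 16 + 23 + 14 + 10 + 12 + 19 + 15 + 19) / 19 = 315 / 19 = 16.5789
UCL = c̄ + 3√c̄ = 16.5789 + 3 × √16.5789 = 16.5789 + 3 × 4.0717 = 28.7941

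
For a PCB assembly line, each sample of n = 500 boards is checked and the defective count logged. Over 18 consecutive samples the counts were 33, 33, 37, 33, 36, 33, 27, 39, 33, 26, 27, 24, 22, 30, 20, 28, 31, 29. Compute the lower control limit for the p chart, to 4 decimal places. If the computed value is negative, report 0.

p̄ = Σdᵢ / (k·n) = 541 / (18 × 500) = 0.06011
LCL = p̄ − 3·√(p̄(1−p̄)/n) = 0.06011 − 3 × 0.01063 = 0.02822

0.0282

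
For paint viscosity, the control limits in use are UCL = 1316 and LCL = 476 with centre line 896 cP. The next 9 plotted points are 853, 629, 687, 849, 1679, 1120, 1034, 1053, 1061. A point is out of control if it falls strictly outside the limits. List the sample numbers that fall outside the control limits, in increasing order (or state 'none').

Compare each point to [476, 1316]: sample 5 = 1679 > UCL.

5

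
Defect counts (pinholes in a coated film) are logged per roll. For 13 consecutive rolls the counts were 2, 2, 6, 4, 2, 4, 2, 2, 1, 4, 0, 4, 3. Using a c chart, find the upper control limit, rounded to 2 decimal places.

c̄ = (2 + 2 + 6 + 4 + 2 + 4 + 2 + 2 + 1 + 4 + 0 + 4 + 3) / 13 = 36 / 13 = 2.7692
UCL = c̄ + 3√c̄ = 2.7692 + 3 × √2.7692 = 2.7692 + 3 × 1.6641 = 7.7615

7.76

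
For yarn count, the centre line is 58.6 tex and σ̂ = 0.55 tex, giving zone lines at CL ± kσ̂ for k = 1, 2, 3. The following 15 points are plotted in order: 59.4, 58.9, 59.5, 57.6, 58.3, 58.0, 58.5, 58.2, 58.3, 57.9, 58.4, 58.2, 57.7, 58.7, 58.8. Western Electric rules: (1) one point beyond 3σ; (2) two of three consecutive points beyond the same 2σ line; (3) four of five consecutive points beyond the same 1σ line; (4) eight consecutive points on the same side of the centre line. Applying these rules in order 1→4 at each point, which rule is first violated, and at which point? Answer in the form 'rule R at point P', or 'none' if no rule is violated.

rule 4 at point 11

Zone of each point (C = within 1σ̂, B = 1σ̂–2σ̂, A = 2σ̂–3σ̂, * = beyond 3σ̂; sign = side of CL): 1:+B, 2:+C, 3:+B, 4:-B, 5:-C, 6:-B, 7:-C, 8:-C, 9:-C, 10:-B, 11:-C, 12:-C, 13:-B, 14:+C, 15:+C
Rule 4 (eight consecutive points on the same side of the centre line) is satisfied at point 11.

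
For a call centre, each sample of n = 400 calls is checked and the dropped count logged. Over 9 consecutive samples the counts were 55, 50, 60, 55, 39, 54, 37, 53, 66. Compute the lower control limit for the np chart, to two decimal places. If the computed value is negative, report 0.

31.91

p̄ = Σdᵢ / (k·n) = 469 / (9 × 400) = 0.13028
LCL = np̄ − 3·√(np̄(1−p̄)) = 52.1111 − 3 × 6.7322 = 31.9146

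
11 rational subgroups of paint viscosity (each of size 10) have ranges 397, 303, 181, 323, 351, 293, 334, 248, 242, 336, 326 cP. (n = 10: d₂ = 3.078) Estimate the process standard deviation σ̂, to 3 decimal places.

R̄ = (397 + 303 + 181 + 323 + 351 + 293 + 334 + 248 + 242 + 336 + 326) / 11 = 303.0909
σ̂ = R̄ / d₂ = 303.0909 / 3.078 = 98.4701

98.470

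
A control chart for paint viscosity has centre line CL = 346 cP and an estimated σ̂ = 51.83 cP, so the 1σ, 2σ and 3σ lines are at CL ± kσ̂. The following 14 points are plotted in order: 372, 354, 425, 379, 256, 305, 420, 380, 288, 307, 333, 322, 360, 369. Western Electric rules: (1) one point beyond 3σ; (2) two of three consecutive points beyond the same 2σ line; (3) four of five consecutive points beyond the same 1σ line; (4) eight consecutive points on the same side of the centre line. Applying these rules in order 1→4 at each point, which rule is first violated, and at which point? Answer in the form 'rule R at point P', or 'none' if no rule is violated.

none

Zone of each point (C = within 1σ̂, B = 1σ̂–2σ̂, A = 2σ̂–3σ̂, * = beyond 3σ̂; sign = side of CL): 1:+C, 2:+C, 3:+B, 4:+C, 5:-B, 6:-C, 7:+B, 8:+C, 9:-B, 10:-C, 11:-C, 12:-C, 13:+C, 14:+C
No rule fires across all 14 points.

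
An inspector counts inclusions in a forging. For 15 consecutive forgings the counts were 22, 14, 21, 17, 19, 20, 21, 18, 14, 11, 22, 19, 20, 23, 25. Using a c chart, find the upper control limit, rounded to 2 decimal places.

c̄ = (22 + 14 + 21 + 17 + 19 + 20 + 21 + 18 + 14 + 11 + 22 + 19 + 20 + 23 + 25) / 15 = 286 / 15 = 19.0667
UCL = c̄ + 3√c̄ = 19.0667 + 3 × √19.0667 = 19.0667 + 3 × 4.3665 = 32.1663

32.17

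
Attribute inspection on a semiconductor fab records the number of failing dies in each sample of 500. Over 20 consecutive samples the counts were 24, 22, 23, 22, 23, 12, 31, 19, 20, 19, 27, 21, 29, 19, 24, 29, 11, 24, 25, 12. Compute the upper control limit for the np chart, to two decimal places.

p̄ = Σdᵢ / (k·n) = 436 / (20 × 500) = 0.04360
UCL = np̄ + 3·√(np̄(1−p̄)) = 21.8000 + 3 × √(21.8000×0.95640) = 21.8000 + 3 × 4.5661 = 35.4984

35.50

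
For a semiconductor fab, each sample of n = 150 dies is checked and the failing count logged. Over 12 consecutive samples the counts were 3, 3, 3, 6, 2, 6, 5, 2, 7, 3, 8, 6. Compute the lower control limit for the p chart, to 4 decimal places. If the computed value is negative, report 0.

0.0000

p̄ = Σdᵢ / (k·n) = 54 / (12 × 150) = 0.03000
LCL = p̄ − 3·√(p̄(1−p̄)/n) = 0.03000 − 3 × 0.01393 = -0.01179 → 0 (negative, so LCL = 0)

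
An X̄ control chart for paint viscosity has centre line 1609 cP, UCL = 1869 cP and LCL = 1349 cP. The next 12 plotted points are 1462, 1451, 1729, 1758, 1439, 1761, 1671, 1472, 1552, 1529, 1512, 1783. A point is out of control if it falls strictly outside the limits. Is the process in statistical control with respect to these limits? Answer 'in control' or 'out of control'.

All 12 points lie within [1349, 1869].

in control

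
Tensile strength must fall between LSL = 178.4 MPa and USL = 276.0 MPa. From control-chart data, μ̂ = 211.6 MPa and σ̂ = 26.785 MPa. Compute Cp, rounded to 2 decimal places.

Cp = (USL − LSL) / (6σ̂) = (276.0 − 178.4) / (6 × 26.785) = 97.6000 / 160.7100 = 0.6073

0.61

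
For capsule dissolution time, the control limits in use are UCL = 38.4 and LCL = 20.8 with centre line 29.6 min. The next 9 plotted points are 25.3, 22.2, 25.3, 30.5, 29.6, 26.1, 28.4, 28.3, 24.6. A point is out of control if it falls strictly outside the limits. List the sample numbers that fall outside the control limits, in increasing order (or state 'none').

none

All 9 points lie within [20.8, 38.4].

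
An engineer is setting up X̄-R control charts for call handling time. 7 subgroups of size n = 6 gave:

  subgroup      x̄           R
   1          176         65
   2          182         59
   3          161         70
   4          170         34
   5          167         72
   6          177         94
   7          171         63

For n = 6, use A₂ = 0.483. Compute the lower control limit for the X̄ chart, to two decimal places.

X̄̄ = (176 + 182 + 161 + 170 + 167 + 177 + 171) / 7 = 1204.0000 / 7 = 172.0000
R̄ = (65 + 59 + 70 + 34 + 72 + 94 + 63) / 7 = 457.0000 / 7 = 65.2857
LCL = X̄̄ − A₂·R̄ = 172.0000 − 0.483 × 65.2857 = 140.4670

140.47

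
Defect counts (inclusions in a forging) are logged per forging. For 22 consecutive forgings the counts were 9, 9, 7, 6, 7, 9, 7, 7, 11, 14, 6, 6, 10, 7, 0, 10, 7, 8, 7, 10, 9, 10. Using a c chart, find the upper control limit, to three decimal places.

16.485

c̄ = (9 + 9 + 7 + 6 + 7 + 9 + 7 + 7 + 11 + 14 + 6 + 6 + 10 + 7 + 0 + 10 + 7 + 8 + 7 + 10 + 9 + 10) / 22 = 176 / 22 = 8.0000
UCL = c̄ + 3√c̄ = 8.0000 + 3 × √8.0000 = 8.0000 + 3 × 2.8284 = 16.4853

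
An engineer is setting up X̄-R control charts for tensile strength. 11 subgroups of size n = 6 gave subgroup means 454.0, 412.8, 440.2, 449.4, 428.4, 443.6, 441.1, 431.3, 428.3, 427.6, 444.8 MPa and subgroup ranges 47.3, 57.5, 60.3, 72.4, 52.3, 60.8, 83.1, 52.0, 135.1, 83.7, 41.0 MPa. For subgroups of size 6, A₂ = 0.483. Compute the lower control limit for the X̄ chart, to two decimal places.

403.77

X̄̄ = (454.0 + 412.8 + 440.2 + 449.4 + 428.4 + 443.6 + 441.1 + 431.3 + 428.3 + 427.6 + 444.8) / 11 = 4801.5000 / 11 = 436.5000
R̄ = (47.3 + 57.5 + 60.3 + 72.4 + 52.3 + 60.8 + 83.1 + 52.0 + 135.1 + 83.7 + 41.0) / 11 = 745.5000 / 11 = 67.7727
LCL = X̄̄ − A₂·R̄ = 436.5000 − 0.483 × 67.7727 = 403.7658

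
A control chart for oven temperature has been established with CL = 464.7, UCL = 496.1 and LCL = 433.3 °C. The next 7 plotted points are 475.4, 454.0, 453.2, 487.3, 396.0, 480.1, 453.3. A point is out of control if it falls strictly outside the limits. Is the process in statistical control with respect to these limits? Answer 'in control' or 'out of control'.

out of control

Compare each point to [433.3, 496.1]: sample 5 = 396.0 < LCL.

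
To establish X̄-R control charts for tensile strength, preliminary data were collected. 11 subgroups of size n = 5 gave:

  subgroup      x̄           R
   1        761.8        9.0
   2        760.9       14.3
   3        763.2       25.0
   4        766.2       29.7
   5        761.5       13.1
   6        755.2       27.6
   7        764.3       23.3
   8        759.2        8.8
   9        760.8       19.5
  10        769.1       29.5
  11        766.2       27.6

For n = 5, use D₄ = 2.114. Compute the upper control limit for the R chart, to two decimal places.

43.70

R̄ = (9.0 + 14.3 + 25.0 + 29.7 + 13.1 + 27.6 + 23.3 + 8.8 + 19.5 + 29.5 + 27.6) / 11 = 227.4000 / 11 = 20.6727
UCL_R = D₄·R̄ = 2.114 × 20.6727 = 43.7021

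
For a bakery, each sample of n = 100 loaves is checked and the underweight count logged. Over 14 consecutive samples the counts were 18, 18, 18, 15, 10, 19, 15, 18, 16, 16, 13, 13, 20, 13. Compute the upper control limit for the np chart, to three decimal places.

p̄ = Σdᵢ / (k·n) = 222 / (14 × 100) = 0.15857
UCL = np̄ + 3·√(np̄(1−p̄)) = 15.8571 + 3 × √(15.8571×0.84143) = 15.8571 + 3 × 3.6528 = 26.8154

26.815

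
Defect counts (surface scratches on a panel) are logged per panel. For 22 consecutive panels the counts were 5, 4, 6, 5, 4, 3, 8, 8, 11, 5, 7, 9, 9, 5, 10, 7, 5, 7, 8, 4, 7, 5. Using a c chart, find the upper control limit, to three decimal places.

c̄ = (5 + 4 + 6 + 5 + 4 + 3 + 8 + 8 + 11 + 5 + 7 + 9 + 9 + 5 + 10 + 7 + 5 + 7 + 8 + 4 + 7 + 5) / 22 = 142 / 22 = 6.4545
UCL = c̄ + 3√c̄ = 6.4545 + 3 × √6.4545 = 6.4545 + 3 × 2.5406 = 14.0763

14.076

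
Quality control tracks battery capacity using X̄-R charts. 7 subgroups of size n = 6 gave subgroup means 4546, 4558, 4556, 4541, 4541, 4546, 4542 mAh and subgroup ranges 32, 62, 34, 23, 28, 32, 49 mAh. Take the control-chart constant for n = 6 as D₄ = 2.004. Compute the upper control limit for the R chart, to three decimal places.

74.434

R̄ = (32 + 62 + 34 + 23 + 28 + 32 + 49) / 7 = 260.0000 / 7 = 37.1429
UCL_R = D₄·R̄ = 2.004 × 37.1429 = 74.4343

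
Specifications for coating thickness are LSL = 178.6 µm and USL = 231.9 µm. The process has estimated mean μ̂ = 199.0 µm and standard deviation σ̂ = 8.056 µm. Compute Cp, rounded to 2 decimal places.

1.10

Cp = (USL − LSL) / (6σ̂) = (231.9 − 178.6) / (6 × 8.056) = 53.3000 / 48.3360 = 1.1027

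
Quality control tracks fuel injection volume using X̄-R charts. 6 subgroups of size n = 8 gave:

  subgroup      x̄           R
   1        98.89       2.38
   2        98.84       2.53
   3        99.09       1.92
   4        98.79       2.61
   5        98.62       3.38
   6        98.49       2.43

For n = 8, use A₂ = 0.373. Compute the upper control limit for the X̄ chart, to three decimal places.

99.735

X̄̄ = (98.89 + 98.84 + 99.09 + 98.79 + 98.62 + 98.49) / 6 = 592.7200 / 6 = 98.7867
R̄ = (2.38 + 2.53 + 1.92 + 2.61 + 3.38 + 2.43) / 6 = 15.2500 / 6 = 2.5417
UCL = X̄̄ + A₂·R̄ = 98.7867 + 0.373 × 2.5417 = 99.7347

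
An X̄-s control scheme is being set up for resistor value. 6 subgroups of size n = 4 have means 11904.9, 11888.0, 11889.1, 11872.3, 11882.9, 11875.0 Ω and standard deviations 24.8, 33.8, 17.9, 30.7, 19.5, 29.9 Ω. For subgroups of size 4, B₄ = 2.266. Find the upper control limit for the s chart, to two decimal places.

59.14

s̄ = (24.8 + 33.8 + 17.9 + 30.7 + 19.5 + 29.9) / 6 = 26.1000
UCL_s = B₄·s̄ = 2.266 × 26.1000 = 59.1426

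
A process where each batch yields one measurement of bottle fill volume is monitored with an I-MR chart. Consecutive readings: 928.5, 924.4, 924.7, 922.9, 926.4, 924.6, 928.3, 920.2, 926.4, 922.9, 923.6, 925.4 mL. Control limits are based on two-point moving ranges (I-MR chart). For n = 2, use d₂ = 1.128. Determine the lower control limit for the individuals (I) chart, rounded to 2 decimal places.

916.28

X̄ = (928.5 + 924.4 + 924.7 + 922.9 + 926.4 + 924.6 + 928.3 + 920.2 + 926.4 + 922.9 + 923.6 + 925.4) / 12 = 924.8583
Moving ranges: 4.1, 0.3, 1.8, 3.5, 1.8, 3.7, 8.1, 6.2, 3.5, 0.7, 1.8; M̄R̄ = 35.5000 / 11 = 3.2273
LCL = X̄ − 3·M̄R̄/d₂ = 924.8583 − 3 × 3.2273 / 1.128 = 916.2752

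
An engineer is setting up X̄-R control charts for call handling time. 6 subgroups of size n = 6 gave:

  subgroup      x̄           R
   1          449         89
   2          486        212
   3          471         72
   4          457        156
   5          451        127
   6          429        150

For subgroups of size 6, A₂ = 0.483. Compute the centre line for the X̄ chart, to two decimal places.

457.17

X̄̄ = (449 + 486 + 471 + 457 + 451 + 429) / 6 = 2743.0000 / 6 = 457.1667
CL = X̄̄ = 457.1667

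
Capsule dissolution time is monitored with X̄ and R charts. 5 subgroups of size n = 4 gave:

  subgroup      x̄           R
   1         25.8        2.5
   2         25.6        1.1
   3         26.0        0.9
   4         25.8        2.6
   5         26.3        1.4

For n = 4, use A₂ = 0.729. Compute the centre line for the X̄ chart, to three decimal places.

25.900

X̄̄ = (25.8 + 25.6 + 26.0 + 25.8 + 26.3) / 5 = 129.5000 / 5 = 25.9000
CL = X̄̄ = 25.9000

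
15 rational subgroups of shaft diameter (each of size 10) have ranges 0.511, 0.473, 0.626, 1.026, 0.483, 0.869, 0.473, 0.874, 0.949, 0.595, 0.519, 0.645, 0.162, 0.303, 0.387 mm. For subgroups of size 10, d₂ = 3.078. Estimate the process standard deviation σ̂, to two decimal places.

0.19

R̄ = (0.511 + 0.473 + 0.626 + 1.026 + 0.483 + 0.869 + 0.473 + 0.874 + 0.949 + 0.595 + 0.519 + 0.645 + 0.162 + 0.303 + 0.387) / 15 = 0.5930
σ̂ = R̄ / d₂ = 0.5930 / 3.078 = 0.1927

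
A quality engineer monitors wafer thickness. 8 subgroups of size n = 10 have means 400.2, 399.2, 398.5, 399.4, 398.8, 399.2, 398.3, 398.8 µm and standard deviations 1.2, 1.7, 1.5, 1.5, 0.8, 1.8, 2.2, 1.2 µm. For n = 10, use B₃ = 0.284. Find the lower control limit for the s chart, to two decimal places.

0.42

s̄ = (1.2 + 1.7 + 1.5 + 1.5 + 0.8 + 1.8 + 2.2 + 1.2) / 8 = 1.4875
LCL_s = B₃·s̄ = 0.284 × 1.4875 = 0.4224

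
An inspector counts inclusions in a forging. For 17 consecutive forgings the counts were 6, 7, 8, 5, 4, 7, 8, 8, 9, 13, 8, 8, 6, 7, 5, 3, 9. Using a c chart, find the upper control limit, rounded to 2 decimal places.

c̄ = (6 + 7 + 8 + 5 + 4 + 7 + 8 + 8 + 9 + 13 + 8 + 8 + 6 + 7 + 5 + 3 + 9) / 17 = 121 / 17 = 7.1176
UCL = c̄ + 3√c̄ = 7.1176 + 3 × √7.1176 = 7.1176 + 3 × 2.6679 = 15.1213

15.12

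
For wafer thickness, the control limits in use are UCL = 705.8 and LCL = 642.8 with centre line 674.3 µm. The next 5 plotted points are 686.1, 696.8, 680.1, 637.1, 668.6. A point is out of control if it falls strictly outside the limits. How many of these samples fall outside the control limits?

1

Compare each point to [642.8, 705.8]: sample 4 = 637.1 < LCL.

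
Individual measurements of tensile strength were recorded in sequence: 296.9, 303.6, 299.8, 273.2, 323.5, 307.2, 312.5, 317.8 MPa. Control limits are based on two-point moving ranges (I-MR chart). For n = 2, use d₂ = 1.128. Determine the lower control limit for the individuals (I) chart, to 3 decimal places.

X̄ = (296.9 + 303.6 + 299.8 + 273.2 + 323.5 + 307.2 + 312.5 + 317.8) / 8 = 304.3125
Moving ranges: 6.7, 3.8, 26.6, 50.3, 16.3, 5.3, 5.3; M̄R̄ = 114.3000 / 7 = 16.3286
LCL = X̄ − 3·M̄R̄/d₂ = 304.3125 − 3 × 16.3286 / 1.128 = 260.8854

260.885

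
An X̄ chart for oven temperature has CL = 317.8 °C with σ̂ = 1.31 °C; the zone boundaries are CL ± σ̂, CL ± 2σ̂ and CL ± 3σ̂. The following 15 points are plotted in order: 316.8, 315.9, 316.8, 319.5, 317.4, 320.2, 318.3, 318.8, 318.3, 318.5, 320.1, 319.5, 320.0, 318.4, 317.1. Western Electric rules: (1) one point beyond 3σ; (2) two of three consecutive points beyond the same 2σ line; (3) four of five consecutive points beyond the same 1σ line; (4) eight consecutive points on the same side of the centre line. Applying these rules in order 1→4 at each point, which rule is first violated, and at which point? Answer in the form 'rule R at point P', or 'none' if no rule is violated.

Zone of each point (C = within 1σ̂, B = 1σ̂–2σ̂, A = 2σ̂–3σ̂, * = beyond 3σ̂; sign = side of CL): 1:-C, 2:-B, 3:-C, 4:+B, 5:-C, 6:+B, 7:+C, 8:+C, 9:+C, 10:+C, 11:+B, 12:+B, 13:+B, 14:+C, 15:-C
Rule 4 (eight consecutive points on the same side of the centre line) is satisfied at point 13.

rule 4 at point 13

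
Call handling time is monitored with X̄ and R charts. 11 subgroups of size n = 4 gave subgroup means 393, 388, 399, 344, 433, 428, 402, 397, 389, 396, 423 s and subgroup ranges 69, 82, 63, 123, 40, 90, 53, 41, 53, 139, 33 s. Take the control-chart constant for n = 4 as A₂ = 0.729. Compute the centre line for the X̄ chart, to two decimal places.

X̄̄ = (393 + 388 + 399 + 344 + 433 + 428 + 402 + 397 + 389 + 396 + 423) / 11 = 4392.0000 / 11 = 399.2727
CL = X̄̄ = 399.2727

399.27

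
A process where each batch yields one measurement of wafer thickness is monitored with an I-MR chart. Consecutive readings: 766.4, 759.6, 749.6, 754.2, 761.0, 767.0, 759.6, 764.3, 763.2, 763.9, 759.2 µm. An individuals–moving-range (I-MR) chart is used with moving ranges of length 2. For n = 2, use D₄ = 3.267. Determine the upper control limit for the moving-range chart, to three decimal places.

17.250

Moving ranges: 6.8, 10.0, 4.6, 6.8, 6.0, 7.4, 4.7, 1.1, 0.7, 4.7; M̄R̄ = 52.8000 / 10 = 5.2800
UCL_MR = D₄·M̄R̄ = 3.267 × 5.2800 = 17.2498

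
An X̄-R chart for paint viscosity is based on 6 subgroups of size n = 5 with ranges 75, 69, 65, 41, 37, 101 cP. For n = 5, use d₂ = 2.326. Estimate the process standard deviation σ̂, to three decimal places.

R̄ = (75 + 69 + 65 + 41 + 37 + 101) / 6 = 64.6667
σ̂ = R̄ / d₂ = 64.6667 / 2.326 = 27.8017

27.802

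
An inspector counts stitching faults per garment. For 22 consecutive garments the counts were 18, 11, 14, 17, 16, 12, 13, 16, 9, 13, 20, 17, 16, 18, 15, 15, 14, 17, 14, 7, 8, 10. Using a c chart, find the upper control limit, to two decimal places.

c̄ = (18 + 11 + 14 + 17 + 16 + 12 + 13 + 16 + 9 + 13 + 20 + 17 + 16 + 18 + 15 + 15 + 14 + 17 + 14 + 7 + 8 + 10) / 22 = 310 / 22 = 14.0909
UCL = c̄ + 3√c̄ = 14.0909 + 3 × √14.0909 = 14.0909 + 3 × 3.7538 = 25.3523

25.35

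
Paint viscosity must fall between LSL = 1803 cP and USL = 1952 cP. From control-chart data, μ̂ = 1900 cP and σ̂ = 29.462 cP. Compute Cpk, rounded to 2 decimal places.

Cpu = (USL − μ̂) / (3σ̂) = (1952 − 1900) / (3 × 29.462) = 0.5883; Cpl = (μ̂ − LSL) / (3σ̂) = (1900 − 1803) / (3 × 29.462) = 1.0975; Cpk = min(Cpu, Cpl) = 0.5883

0.59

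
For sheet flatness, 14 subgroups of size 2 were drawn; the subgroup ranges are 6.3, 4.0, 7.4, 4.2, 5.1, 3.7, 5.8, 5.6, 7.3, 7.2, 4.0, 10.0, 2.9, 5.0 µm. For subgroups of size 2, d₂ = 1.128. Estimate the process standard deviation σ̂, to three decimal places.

4.971

R̄ = (6.3 + 4.0 + 7.4 + 4.2 + 5.1 + 3.7 + 5.8 + 5.6 + 7.3 + 7.2 + 4.0 + 10.0 + 2.9 + 5.0) / 14 = 5.6071
σ̂ = R̄ / d₂ = 5.6071 / 1.128 = 4.9709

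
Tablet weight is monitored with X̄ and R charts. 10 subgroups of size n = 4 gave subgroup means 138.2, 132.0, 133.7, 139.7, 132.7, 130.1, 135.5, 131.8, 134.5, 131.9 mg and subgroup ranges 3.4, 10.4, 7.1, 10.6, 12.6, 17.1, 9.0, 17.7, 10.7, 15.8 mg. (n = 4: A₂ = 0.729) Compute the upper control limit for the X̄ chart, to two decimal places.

142.35

X̄̄ = (138.2 + 132.0 + 133.7 + 139.7 + 132.7 + 130.1 + 135.5 + 131.8 + 134.5 + 131.9) / 10 = 1340.1000 / 10 = 134.0100
R̄ = (3.4 + 10.4 + 7.1 + 10.6 + 12.6 + 17.1 + 9.0 + 17.7 + 10.7 + 15.8) / 10 = 114.4000 / 10 = 11.4400
UCL = X̄̄ + A₂·R̄ = 134.0100 + 0.729 × 11.4400 = 142.3498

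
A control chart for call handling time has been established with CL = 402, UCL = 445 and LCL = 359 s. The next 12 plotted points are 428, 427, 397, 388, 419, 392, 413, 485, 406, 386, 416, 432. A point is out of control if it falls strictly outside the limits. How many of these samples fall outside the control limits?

Compare each point to [359, 445]: sample 8 = 485 > UCL.

1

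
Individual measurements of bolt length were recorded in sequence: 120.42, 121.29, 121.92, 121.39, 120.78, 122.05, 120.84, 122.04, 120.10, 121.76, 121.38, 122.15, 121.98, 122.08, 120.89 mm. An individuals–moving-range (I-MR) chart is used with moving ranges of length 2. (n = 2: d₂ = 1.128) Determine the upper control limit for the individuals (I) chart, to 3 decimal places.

X̄ = (120.42 + 121.29 + 121.92 + 121.39 + 120.78 + 122.05 + 120.84 + 122.04 + 120.10 + 121.76 + 121.38 + 122.15 + 121.98 + 122.08 + 120.89) / 15 = 121.4047
Moving ranges: 0.87, 0.63, 0.53, 0.61, 1.27, 1.21, 1.20, 1.94, 1.66, 0.38, 0.77, 0.17, 0.10, 1.19; M̄R̄ = 12.5300 / 14 = 0.8950
UCL = X̄ + 3·M̄R̄/d₂ = 121.4047 + 3 × 0.8950 / 1.128 = 123.7850

123.785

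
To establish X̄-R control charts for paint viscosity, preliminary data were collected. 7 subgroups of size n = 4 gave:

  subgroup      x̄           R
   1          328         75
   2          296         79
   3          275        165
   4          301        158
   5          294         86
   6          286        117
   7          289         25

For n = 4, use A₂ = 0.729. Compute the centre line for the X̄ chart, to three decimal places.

295.571

X̄̄ = (328 + 296 + 275 + 301 + 294 + 286 + 289) / 7 = 2069.0000 / 7 = 295.5714
CL = X̄̄ = 295.5714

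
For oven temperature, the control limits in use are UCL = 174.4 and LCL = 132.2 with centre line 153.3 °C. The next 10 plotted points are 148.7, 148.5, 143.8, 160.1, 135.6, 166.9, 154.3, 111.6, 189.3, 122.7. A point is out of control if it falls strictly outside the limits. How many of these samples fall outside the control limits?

3

Compare each point to [132.2, 174.4]: sample 8 = 111.6 < LCL; sample 9 = 189.3 > UCL; sample 10 = 122.7 < LCL.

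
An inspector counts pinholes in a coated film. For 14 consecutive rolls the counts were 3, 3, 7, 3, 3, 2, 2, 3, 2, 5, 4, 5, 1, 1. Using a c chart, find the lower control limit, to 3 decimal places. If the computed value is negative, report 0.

0.000

c̄ = (3 + 3 + 7 + 3 + 3 + 2 + 2 + 3 + 2 + 5 + 4 + 5 + 1 + 1) / 14 = 44 / 14 = 3.1429
LCL = c̄ − 3√c̄ = 3.1429 − 3 × 1.7728 = -2.1756 → 0 (cannot be negative)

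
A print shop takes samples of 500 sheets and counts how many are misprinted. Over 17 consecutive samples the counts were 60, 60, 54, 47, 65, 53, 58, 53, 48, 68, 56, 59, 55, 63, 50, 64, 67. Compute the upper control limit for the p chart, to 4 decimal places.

p̄ = Σdᵢ / (k·n) = 980 / (17 × 500) = 0.11529
UCL = p̄ + 3·√(p̄(1−p̄)/n) = 0.11529 + 3 × √(0.11529×0.88471/500) = 0.11529 + 3 × 0.01428 = 0.15814

0.1581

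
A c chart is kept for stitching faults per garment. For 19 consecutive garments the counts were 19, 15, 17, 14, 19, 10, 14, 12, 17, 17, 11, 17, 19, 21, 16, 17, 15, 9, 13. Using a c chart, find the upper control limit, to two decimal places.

27.13

c̄ = (19 + 15 + 17 + 14 + 19 + 10 + 14 + 12 + 17 + 17 + 11 + 17 + 19 + 21 + 16 + 17 + 15 + 9 + 13) / 19 = 292 / 19 = 15.3684
UCL = c̄ + 3√c̄ = 15.3684 + 3 × √15.3684 = 15.3684 + 3 × 3.9203 = 27.1292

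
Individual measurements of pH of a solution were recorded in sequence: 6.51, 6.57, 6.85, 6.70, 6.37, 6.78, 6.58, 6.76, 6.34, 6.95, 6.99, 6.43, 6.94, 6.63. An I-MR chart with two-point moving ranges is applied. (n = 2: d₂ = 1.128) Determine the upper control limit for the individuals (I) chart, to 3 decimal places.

7.502

X̄ = (6.51 + 6.57 + 6.85 + 6.70 + 6.37 + 6.78 + 6.58 + 6.76 + 6.34 + 6.95 + 6.99 + 6.43 + 6.94 + 6.63) / 14 = 6.6714
Moving ranges: 0.06, 0.28, 0.15, 0.33, 0.41, 0.20, 0.18, 0.42, 0.61, 0.04, 0.56, 0.51, 0.31; M̄R̄ = 4.0600 / 13 = 0.3123
UCL = X̄ + 3·M̄R̄/d₂ = 6.6714 + 3 × 0.3123 / 1.128 = 7.5020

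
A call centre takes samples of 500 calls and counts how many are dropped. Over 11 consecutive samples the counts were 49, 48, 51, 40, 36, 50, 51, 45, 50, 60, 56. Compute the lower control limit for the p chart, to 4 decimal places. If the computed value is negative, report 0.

0.0577

p̄ = Σdᵢ / (k·n) = 536 / (11 × 500) = 0.09745
LCL = p̄ − 3·√(p̄(1−p̄)/n) = 0.09745 − 3 × 0.01326 = 0.05766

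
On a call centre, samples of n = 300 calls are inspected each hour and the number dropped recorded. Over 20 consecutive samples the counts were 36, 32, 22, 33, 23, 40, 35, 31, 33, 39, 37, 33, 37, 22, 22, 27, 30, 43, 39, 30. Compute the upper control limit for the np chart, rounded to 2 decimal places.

p̄ = Σdᵢ / (k·n) = 644 / (20 × 300) = 0.10733
UCL = np̄ + 3·√(np̄(1−p̄)) = 32.2000 + 3 × √(32.2000×0.89267) = 32.2000 + 3 × 5.3613 = 48.2840

48.28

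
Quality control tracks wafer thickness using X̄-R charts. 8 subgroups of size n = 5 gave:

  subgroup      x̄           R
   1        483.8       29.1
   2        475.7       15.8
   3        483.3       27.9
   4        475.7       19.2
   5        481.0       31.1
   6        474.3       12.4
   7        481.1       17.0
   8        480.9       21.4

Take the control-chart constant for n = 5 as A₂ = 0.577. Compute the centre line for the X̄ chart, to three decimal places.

479.475

X̄̄ = (483.8 + 475.7 + 483.3 + 475.7 + 481.0 + 474.3 + 481.1 + 480.9) / 8 = 3835.8000 / 8 = 479.4750
CL = X̄̄ = 479.4750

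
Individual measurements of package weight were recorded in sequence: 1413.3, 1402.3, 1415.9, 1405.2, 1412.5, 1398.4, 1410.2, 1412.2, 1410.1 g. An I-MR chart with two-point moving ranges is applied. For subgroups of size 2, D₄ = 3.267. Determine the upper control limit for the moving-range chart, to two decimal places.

29.65

Moving ranges: 11.0, 13.6, 10.7, 7.3, 14.1, 11.8, 2.0, 2.1; M̄R̄ = 72.6000 / 8 = 9.0750
UCL_MR = D₄·M̄R̄ = 3.267 × 9.0750 = 29.6480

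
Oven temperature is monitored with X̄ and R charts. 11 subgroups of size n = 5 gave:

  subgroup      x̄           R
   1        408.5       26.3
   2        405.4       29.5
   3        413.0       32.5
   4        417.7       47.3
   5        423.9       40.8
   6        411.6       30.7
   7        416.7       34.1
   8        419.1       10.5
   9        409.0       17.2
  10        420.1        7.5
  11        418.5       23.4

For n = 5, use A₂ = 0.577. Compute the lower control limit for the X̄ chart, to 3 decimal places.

399.138

X̄̄ = (408.5 + 405.4 + 413.0 + 417.7 + 423.9 + 411.6 + 416.7 + 419.1 + 409.0 + 420.1 + 418.5) / 11 = 4563.5000 / 11 = 414.8636
R̄ = (26.3 + 29.5 + 32.5 + 47.3 + 40.8 + 30.7 + 34.1 + 10.5 + 17.2 + 7.5 + 23.4) / 11 = 299.8000 / 11 = 27.2545
LCL = X̄̄ − A₂·R̄ = 414.8636 − 0.577 × 27.2545 = 399.1378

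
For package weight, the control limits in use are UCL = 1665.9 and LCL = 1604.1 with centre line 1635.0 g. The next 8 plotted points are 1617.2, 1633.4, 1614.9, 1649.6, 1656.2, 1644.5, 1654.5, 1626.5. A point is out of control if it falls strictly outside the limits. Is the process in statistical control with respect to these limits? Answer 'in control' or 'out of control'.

in control

All 8 points lie within [1604.1, 1665.9].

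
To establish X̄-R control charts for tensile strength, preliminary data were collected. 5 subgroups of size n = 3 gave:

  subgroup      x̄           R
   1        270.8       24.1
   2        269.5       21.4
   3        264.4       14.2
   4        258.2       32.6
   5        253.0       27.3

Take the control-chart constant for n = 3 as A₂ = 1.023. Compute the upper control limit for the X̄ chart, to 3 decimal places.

287.650

X̄̄ = (270.8 + 269.5 + 264.4 + 258.2 + 253.0) / 5 = 1315.9000 / 5 = 263.1800
R̄ = (24.1 + 21.4 + 14.2 + 32.6 + 27.3) / 5 = 119.6000 / 5 = 23.9200
UCL = X̄̄ + A₂·R̄ = 263.1800 + 1.023 × 23.9200 = 287.6502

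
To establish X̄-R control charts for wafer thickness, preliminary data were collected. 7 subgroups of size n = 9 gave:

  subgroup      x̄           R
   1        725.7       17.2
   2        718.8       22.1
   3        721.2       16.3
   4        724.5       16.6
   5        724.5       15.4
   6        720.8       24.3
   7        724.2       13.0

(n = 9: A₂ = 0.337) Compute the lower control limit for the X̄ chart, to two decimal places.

716.80

X̄̄ = (725.7 + 718.8 + 721.2 + 724.5 + 724.5 + 720.8 + 724.2) / 7 = 5059.7000 / 7 = 722.8143
R̄ = (17.2 + 22.1 + 16.3 + 16.6 + 15.4 + 24.3 + 13.0) / 7 = 124.9000 / 7 = 17.8429
LCL = X̄̄ − A₂·R̄ = 722.8143 − 0.337 × 17.8429 = 716.8012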